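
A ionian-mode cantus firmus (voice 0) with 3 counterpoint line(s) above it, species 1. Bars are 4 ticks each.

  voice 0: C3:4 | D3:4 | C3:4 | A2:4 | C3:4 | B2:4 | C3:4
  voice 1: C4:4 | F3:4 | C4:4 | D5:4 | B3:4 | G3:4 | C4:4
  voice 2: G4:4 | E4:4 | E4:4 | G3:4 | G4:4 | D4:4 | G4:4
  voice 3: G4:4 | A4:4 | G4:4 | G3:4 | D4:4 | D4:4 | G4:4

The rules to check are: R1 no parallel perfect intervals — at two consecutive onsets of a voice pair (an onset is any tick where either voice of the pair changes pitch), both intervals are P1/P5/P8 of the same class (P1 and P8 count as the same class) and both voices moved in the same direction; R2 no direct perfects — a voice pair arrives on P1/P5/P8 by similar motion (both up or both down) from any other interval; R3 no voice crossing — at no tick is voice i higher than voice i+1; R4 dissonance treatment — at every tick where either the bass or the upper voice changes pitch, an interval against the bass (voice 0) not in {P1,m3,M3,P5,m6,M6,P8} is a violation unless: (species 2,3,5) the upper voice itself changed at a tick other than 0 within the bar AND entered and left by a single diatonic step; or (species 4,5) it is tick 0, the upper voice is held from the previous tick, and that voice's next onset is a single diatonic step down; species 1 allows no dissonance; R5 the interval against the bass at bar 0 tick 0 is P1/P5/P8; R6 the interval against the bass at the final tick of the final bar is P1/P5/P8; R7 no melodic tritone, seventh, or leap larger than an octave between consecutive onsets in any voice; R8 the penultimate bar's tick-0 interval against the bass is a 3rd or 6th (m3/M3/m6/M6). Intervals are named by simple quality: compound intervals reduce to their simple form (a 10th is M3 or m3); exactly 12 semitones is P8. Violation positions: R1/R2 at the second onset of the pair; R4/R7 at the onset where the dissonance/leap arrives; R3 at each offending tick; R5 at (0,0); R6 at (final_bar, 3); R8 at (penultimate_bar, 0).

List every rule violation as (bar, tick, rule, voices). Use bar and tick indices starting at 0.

(1, 0, R1, (0, 3))
(1, 0, R4, (0, 2))
(2, 0, R1, (0, 3))
(3, 0, R2, (2, 3))
(3, 0, R3, (1, 2))
(3, 0, R4, (0, 1))
(3, 0, R4, (0, 2))
(3, 0, R4, (0, 3))
(3, 0, R7, (1,))
(3, 1, R3, (1, 2))
(3, 2, R3, (1, 2))
(3, 3, R3, (1, 2))
(4, 0, R2, (0, 2))
(4, 0, R3, (2, 3))
(4, 0, R4, (0, 1))
(4, 0, R4, (0, 3))
(4, 0, R7, (1,))
(4, 1, R3, (2, 3))
(4, 2, R3, (2, 3))
(4, 3, R3, (2, 3))
(5, 0, R2, (1, 2))
(6, 0, R1, (1, 2))
(6, 0, R1, (1, 3))
(6, 0, R1, (2, 3))
(6, 0, R2, (0, 1))
(6, 0, R2, (0, 2))
(6, 0, R2, (0, 3))

bar 0: v0=C3 v1=C4 v2=G4 v3=G4 downbeat P5
bar 1: v0=D3 v1=F3 v2=E4 v3=A4 downbeat P5
bar 2: v0=C3 v1=C4 v2=E4 v3=G4 downbeat P5
bar 3: v0=A2 v1=D5 v2=G3 v3=G3 downbeat m7
bar 4: v0=C3 v1=B3 v2=G4 v3=D4 downbeat M2
bar 5: v0=B2 v1=G3 v2=D4 v3=D4 downbeat m3
bar 6: v0=C3 v1=C4 v2=G4 v3=G4 downbeat P5
  -> R1 @ bar 1 tick 0 v(0, 3): C3/G4 P5 -> D3/A4 P5 similar
  -> R4 @ bar 1 tick 0 v(0, 2): D3/E4 M2 untreated
  -> R1 @ bar 2 tick 0 v(0, 3): D3/A4 P5 -> C3/G4 P5 similar
  -> R2 @ bar 3 tick 0 v(2, 3): E4/G4 m3 -> G3/G3 P1 similar
  -> R3 @ bar 3 tick 0 v(1, 2): D5 above G3
  -> R4 @ bar 3 tick 0 v(0, 1): A2/D5 P4 untreated
  -> R4 @ bar 3 tick 0 v(0, 2): A2/G3 m7 untreated
  -> R4 @ bar 3 tick 0 v(0, 3): A2/G3 m7 untreated
  -> R7 @ bar 3 tick 0 v(1,): C4->D5 leap 14st
  -> R3 @ bar 3 tick 1 v(1, 2): D5 above G3
  -> R3 @ bar 3 tick 2 v(1, 2): D5 above G3
  -> R3 @ bar 3 tick 3 v(1, 2): D5 above G3
  -> R2 @ bar 4 tick 0 v(0, 2): A2/G3 m7 -> C3/G4 P5 similar
  -> R3 @ bar 4 tick 0 v(2, 3): G4 above D4
  -> R4 @ bar 4 tick 0 v(0, 1): C3/B3 M7 untreated
  -> R4 @ bar 4 tick 0 v(0, 3): C3/D4 M2 untreated
  -> R7 @ bar 4 tick 0 v(1,): D5->B3 leap 15st
  -> R3 @ bar 4 tick 1 v(2, 3): G4 above D4
  -> R3 @ bar 4 tick 2 v(2, 3): G4 above D4
  -> R3 @ bar 4 tick 3 v(2, 3): G4 above D4
  -> R2 @ bar 5 tick 0 v(1, 2): B3/G4 m6 -> G3/D4 P5 similar
  -> R1 @ bar 6 tick 0 v(1, 2): G3/D4 P5 -> C4/G4 P5 similar
  -> R1 @ bar 6 tick 0 v(1, 3): G3/D4 P5 -> C4/G4 P5 similar
  -> R1 @ bar 6 tick 0 v(2, 3): D4/D4 P1 -> G4/G4 P1 similar
  -> R2 @ bar 6 tick 0 v(0, 1): B2/G3 m6 -> C3/C4 P8 similar
  -> R2 @ bar 6 tick 0 v(0, 2): B2/D4 m3 -> C3/G4 P5 similar
  -> R2 @ bar 6 tick 0 v(0, 3): B2/D4 m3 -> C3/G4 P5 similar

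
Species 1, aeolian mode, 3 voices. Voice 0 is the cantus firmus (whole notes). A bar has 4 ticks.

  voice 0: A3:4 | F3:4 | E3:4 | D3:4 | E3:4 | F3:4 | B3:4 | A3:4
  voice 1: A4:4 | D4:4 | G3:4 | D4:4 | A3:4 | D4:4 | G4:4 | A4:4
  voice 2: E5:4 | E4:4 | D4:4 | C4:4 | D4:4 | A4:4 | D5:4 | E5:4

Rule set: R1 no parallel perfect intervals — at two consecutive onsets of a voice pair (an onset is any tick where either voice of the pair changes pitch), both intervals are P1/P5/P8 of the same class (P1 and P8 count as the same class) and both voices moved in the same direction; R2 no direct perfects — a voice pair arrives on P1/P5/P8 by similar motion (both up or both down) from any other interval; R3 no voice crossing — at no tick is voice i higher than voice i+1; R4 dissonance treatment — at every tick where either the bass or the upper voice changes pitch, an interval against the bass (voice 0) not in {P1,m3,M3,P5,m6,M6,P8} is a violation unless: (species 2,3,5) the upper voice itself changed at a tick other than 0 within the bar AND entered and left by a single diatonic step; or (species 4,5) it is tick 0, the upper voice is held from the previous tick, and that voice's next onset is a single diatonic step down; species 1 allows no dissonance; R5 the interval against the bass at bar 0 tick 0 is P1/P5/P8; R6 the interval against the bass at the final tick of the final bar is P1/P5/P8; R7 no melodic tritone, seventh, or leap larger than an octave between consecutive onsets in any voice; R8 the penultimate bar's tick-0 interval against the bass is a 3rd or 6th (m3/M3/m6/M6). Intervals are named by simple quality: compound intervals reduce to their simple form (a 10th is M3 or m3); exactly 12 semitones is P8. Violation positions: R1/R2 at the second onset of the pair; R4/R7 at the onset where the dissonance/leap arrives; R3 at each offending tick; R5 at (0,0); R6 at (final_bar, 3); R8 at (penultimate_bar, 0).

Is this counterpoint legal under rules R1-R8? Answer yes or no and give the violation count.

No (14 violations)

bar 0: v0=A3 v1=A4 v2=E5 (P5)
bar 1: v0=F3 v1=D4 v2=E4 (M7)
bar 2: v0=E3 v1=G3 v2=D4 (m7)
bar 3: v0=D3 v1=D4 v2=C4 (m7)
bar 4: v0=E3 v1=A3 v2=D4 (m7)
bar 5: v0=F3 v1=D4 v2=A4 (M3)
bar 6: v0=B3 v1=G4 v2=D5 (m3)
bar 7: v0=A3 v1=A4 v2=E5 (P5)
  R4 @ bar1.0: F3/E4 M7 untreated
  R2 @ bar2.0: D4/E4 M2 -> G3/D4 P5 similar
  R4 @ bar2.0: E3/D4 m7 untreated
  R3 @ bar3.0: D4 above C4
  R4 @ bar3.0: D3/C4 m7 untreated
  R3 @ bar3.1: D4 above C4
  R3 @ bar3.2: D4 above C4
  R3 @ bar3.3: D4 above C4
  R4 @ bar4.0: E3/A3 P4 untreated
  R4 @ bar4.0: E3/D4 m7 untreated
  R2 @ bar5.0: A3/D4 P4 -> D4/A4 P5 similar
  R1 @ bar6.0: D4/A4 P5 -> G4/D5 P5 similar
  R7 @ bar6.0: F3->B3 leap 6st
  R1 @ bar7.0: G4/D5 P5 -> A4/E5 P5 similar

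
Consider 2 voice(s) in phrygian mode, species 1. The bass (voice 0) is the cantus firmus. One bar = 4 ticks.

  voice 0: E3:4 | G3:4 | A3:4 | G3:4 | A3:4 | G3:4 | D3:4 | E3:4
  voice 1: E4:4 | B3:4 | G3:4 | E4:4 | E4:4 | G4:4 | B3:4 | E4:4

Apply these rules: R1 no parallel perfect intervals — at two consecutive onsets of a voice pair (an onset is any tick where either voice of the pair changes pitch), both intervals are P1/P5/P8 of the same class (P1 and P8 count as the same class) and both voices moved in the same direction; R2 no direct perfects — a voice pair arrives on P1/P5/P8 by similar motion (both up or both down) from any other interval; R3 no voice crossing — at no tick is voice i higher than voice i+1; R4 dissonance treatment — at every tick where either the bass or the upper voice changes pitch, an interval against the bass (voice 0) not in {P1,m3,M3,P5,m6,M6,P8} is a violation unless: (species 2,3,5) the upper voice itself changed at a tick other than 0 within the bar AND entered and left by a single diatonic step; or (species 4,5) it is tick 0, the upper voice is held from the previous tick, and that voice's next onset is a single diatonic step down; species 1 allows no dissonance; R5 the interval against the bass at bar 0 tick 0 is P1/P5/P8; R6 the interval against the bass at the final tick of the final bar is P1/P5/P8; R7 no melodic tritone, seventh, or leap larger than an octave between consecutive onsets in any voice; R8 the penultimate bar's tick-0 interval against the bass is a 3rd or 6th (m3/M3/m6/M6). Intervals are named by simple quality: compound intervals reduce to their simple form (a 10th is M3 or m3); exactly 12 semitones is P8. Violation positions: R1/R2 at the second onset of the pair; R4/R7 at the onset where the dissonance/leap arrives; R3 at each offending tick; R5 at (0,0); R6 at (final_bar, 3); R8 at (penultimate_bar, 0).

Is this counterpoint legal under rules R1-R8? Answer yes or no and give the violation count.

No (6 violations)

bar 0: v0=E3 v1=E4 (P8)
bar 1: v0=G3 v1=B3 (M3)
bar 2: v0=A3 v1=G3 (M2)
bar 3: v0=G3 v1=E4 (M6)
bar 4: v0=A3 v1=E4 (P5)
bar 5: v0=G3 v1=G4 (P8)
bar 6: v0=D3 v1=B3 (M6)
bar 7: v0=E3 v1=E4 (P8)
  R3 @ bar2.0: A3 above G3
  R4 @ bar2.0: A3/G3 M2 untreated
  R3 @ bar2.1: A3 above G3
  R3 @ bar2.2: A3 above G3
  R3 @ bar2.3: A3 above G3
  R2 @ bar7.0: D3/B3 M6 -> E3/E4 P8 similar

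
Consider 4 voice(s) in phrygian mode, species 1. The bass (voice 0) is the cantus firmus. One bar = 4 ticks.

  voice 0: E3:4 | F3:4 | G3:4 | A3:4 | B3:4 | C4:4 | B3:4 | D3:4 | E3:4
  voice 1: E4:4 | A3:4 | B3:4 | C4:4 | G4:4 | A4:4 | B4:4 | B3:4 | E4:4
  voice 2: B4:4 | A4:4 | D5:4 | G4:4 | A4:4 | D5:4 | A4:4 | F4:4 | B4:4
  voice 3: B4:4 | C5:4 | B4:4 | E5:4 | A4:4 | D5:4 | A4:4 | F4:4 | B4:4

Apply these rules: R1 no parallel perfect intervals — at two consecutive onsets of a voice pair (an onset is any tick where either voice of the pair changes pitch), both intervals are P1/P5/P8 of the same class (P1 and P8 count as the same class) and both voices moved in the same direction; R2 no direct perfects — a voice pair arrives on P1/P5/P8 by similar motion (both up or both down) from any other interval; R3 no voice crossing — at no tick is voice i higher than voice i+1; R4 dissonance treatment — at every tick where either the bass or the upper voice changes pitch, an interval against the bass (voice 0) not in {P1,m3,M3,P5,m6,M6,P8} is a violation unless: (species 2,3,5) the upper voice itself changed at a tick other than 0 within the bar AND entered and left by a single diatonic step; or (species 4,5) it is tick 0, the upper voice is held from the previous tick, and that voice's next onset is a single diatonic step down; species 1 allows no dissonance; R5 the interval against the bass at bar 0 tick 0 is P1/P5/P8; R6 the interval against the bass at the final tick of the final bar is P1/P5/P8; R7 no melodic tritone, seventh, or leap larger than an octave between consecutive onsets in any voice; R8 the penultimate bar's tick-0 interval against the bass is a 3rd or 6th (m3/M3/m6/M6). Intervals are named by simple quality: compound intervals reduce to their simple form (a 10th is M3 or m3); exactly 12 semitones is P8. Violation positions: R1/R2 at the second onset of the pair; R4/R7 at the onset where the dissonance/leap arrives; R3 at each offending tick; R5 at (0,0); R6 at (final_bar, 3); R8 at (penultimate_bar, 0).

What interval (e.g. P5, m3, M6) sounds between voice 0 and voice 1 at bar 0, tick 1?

P8

voice 0=E3 voice 1=E4 -> P8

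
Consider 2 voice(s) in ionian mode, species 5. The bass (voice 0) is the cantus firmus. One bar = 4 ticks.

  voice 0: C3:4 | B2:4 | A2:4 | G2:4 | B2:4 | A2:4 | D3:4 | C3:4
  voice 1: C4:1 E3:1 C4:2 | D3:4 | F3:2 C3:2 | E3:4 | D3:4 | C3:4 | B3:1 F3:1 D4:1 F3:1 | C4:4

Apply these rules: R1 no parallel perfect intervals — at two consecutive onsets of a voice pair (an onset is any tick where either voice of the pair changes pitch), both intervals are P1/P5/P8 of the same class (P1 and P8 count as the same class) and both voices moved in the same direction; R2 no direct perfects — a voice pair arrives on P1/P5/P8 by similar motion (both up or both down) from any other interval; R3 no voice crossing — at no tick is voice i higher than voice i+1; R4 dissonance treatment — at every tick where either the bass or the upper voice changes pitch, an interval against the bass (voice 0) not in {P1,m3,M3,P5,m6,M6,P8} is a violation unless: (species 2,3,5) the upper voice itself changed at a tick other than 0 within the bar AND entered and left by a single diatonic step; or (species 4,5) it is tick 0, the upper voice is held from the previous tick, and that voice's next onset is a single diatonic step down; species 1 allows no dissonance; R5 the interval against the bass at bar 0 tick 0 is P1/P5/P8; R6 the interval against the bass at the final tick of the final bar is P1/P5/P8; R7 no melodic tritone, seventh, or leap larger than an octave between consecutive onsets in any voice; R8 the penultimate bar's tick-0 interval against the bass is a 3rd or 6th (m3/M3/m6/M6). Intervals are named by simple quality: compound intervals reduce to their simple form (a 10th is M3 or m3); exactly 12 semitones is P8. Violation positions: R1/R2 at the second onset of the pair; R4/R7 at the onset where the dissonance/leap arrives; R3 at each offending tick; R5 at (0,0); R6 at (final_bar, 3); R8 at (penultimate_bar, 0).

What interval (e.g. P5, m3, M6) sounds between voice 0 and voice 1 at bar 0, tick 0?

P8

voice 0=C3 voice 1=C4 -> P8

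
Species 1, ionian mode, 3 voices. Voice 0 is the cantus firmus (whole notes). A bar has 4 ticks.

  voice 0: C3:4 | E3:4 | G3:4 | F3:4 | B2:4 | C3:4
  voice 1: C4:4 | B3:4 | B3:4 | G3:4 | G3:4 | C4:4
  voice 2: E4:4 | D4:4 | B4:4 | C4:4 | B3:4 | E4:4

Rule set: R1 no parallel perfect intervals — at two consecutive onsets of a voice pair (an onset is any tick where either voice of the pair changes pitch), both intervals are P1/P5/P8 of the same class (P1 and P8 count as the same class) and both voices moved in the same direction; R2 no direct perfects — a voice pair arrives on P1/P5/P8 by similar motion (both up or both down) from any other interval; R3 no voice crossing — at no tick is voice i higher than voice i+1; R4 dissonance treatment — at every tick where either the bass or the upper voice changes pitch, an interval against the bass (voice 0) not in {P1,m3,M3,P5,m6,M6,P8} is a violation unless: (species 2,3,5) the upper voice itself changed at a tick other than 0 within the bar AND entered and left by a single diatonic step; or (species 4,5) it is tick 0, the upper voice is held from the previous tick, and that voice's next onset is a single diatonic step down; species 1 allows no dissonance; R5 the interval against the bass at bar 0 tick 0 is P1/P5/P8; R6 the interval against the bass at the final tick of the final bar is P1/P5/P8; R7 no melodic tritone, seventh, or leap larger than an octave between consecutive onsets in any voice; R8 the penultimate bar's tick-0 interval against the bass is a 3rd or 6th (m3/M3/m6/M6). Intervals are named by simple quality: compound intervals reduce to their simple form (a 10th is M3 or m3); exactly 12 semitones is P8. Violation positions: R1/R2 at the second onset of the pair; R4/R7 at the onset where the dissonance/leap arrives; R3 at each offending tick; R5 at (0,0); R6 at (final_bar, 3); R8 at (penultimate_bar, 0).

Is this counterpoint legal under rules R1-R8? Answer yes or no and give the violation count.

bar 0: v0=C3 v1=C4 v2=E4 (M3)
bar 1: v0=E3 v1=B3 v2=D4 (m7)
bar 2: v0=G3 v1=B3 v2=B4 (M3)
bar 3: v0=F3 v1=G3 v2=C4 (P5)
bar 4: v0=B2 v1=G3 v2=B3 (P8)
bar 5: v0=C3 v1=C4 v2=E4 (M3)
  R5 @ bar0.0: opens on M3
  R4 @ bar1.0: E3/D4 m7 untreated
  R2 @ bar3.0: G3/B4 M3 -> F3/C4 P5 similar
  R4 @ bar3.0: F3/G3 M2 untreated
  R7 @ bar3.0: B4->C4 leap 11st
  R2 @ bar4.0: F3/C4 P5 -> B2/B3 P8 similar
  R7 @ bar4.0: F3->B2 leap 6st
  R8 @ bar4.0: penult P8 not 3rd/6th
  R2 @ bar5.0: B2/G3 m6 -> C3/C4 P8 similar
  R6 @ bar5.3: closes on M3

No (10 violations)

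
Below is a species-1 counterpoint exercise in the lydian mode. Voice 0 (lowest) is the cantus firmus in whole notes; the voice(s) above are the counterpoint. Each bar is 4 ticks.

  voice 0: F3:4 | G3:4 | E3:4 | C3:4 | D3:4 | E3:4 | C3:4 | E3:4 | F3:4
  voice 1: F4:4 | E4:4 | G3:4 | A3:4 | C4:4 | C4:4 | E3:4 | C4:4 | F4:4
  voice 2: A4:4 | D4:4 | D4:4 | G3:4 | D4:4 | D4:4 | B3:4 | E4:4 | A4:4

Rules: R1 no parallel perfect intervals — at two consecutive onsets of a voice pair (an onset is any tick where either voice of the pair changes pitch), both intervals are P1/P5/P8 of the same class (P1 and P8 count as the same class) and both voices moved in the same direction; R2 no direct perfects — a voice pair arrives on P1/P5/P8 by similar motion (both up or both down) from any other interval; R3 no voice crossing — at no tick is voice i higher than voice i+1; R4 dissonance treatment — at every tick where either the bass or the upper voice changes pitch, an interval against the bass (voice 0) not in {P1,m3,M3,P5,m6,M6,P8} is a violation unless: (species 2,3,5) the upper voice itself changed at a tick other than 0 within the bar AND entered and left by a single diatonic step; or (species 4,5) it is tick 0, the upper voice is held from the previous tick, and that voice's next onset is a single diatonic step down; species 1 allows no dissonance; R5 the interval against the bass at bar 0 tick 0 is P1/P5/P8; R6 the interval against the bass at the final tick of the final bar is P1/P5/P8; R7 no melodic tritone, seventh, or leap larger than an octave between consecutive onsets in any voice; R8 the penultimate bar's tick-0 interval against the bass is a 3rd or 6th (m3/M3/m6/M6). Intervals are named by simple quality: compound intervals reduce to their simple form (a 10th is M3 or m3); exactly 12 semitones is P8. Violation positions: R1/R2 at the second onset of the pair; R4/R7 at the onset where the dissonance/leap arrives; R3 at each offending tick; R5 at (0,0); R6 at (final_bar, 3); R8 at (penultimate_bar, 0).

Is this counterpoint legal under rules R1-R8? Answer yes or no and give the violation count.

bar 0: v0=F3 v1=F4 v2=A4 (M3)
bar 1: v0=G3 v1=E4 v2=D4 (P5)
bar 2: v0=E3 v1=G3 v2=D4 (m7)
bar 3: v0=C3 v1=A3 v2=G3 (P5)
bar 4: v0=D3 v1=C4 v2=D4 (P8)
bar 5: v0=E3 v1=C4 v2=D4 (m7)
bar 6: v0=C3 v1=E3 v2=B3 (M7)
bar 7: v0=E3 v1=C4 v2=E4 (P8)
bar 8: v0=F3 v1=F4 v2=A4 (M3)
  R5 @ bar0.0: opens on M3
  R3 @ bar1.0: E4 above D4
  R3 @ bar1.1: E4 above D4
  R3 @ bar1.2: E4 above D4
  R3 @ bar1.3: E4 above D4
  R4 @ bar2.0: E3/D4 m7 untreated
  R2 @ bar3.0: E3/D4 m7 -> C3/G3 P5 similar
  R3 @ bar3.0: A3 above G3
  R3 @ bar3.1: A3 above G3
  R3 @ bar3.2: A3 above G3
  R3 @ bar3.3: A3 above G3
  R2 @ bar4.0: C3/G3 P5 -> D3/D4 P8 similar
  R4 @ bar4.0: D3/C4 m7 untreated
  R4 @ bar5.0: E3/D4 m7 untreated
  R2 @ bar6.0: C4/D4 M2 -> E3/B3 P5 similar
  R4 @ bar6.0: C3/B3 M7 untreated
  R2 @ bar7.0: C3/B3 M7 -> E3/E4 P8 similar
  R8 @ bar7.0: penult P8 not 3rd/6th
  R2 @ bar8.0: E3/C4 m6 -> F3/F4 P8 similar
  R6 @ bar8.3: closes on M3

No (20 violations)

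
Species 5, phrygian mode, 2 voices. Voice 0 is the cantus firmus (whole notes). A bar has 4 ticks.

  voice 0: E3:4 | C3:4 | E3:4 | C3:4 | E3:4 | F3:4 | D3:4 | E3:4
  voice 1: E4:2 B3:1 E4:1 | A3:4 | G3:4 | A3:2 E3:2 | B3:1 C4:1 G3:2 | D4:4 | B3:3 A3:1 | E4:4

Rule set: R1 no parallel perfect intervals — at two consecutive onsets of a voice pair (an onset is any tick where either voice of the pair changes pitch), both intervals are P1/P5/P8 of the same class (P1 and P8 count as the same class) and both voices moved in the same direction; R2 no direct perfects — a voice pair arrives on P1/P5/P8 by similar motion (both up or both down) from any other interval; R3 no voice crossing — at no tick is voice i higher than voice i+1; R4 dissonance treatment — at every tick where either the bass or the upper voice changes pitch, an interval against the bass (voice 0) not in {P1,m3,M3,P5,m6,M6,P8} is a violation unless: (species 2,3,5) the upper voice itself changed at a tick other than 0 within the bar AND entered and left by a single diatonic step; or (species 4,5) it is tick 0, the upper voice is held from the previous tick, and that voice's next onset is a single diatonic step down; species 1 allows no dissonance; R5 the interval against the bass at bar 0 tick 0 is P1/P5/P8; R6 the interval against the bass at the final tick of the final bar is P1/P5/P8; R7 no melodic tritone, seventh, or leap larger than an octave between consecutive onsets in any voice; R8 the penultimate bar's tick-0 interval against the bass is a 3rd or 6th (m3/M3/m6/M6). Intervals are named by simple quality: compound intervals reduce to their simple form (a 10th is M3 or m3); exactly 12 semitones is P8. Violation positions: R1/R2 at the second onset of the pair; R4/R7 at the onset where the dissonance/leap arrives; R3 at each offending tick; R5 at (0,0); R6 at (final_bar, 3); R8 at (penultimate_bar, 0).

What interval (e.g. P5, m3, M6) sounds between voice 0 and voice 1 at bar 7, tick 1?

P8

voice 0=E3 voice 1=E4 -> P8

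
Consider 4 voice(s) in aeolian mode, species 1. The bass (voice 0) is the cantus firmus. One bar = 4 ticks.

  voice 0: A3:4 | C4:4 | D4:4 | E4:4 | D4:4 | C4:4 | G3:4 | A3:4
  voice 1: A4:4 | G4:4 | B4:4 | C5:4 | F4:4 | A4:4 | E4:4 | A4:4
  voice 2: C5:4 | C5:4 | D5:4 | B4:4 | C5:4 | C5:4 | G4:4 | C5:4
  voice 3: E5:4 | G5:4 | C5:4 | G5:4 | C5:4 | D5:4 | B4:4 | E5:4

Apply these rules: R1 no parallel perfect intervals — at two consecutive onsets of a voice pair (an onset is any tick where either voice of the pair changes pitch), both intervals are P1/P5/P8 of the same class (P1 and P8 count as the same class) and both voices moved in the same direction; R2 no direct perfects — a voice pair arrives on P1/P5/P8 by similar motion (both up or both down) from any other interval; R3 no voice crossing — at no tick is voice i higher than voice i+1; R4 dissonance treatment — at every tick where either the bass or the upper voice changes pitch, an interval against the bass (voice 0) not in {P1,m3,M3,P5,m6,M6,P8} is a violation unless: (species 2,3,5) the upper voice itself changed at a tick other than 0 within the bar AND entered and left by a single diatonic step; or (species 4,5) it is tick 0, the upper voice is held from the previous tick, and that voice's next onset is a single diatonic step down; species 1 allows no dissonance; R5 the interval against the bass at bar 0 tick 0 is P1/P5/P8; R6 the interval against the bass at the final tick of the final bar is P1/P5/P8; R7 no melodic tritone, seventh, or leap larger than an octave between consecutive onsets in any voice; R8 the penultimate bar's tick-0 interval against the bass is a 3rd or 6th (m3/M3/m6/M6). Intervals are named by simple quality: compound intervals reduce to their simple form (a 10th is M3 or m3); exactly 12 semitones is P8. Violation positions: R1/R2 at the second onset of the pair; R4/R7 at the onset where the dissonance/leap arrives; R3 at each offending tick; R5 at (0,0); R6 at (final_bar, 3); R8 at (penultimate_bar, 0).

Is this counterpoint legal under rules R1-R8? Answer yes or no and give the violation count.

bar 0: v0=A3 v1=A4 v2=C5 v3=E5 (P5)
bar 1: v0=C4 v1=G4 v2=C5 v3=G5 (P5)
bar 2: v0=D4 v1=B4 v2=D5 v3=C5 (m7)
bar 3: v0=E4 v1=C5 v2=B4 v3=G5 (m3)
bar 4: v0=D4 v1=F4 v2=C5 v3=C5 (m7)
bar 5: v0=C4 v1=A4 v2=C5 v3=D5 (M2)
bar 6: v0=G3 v1=E4 v2=G4 v3=B4 (M3)
bar 7: v0=A3 v1=A4 v2=C5 v3=E5 (P5)
  R5 @ bar0.0: opens on m3
  R1 @ bar1.0: A3/E5 P5 -> C4/G5 P5 similar
  R1 @ bar2.0: C4/C5 P8 -> D4/D5 P8 similar
  R3 @ bar2.0: D5 above C5
  R4 @ bar2.0: D4/C5 m7 untreated
  R3 @ bar2.1: D5 above C5
  R3 @ bar2.2: D5 above C5
  R3 @ bar2.3: D5 above C5
  R2 @ bar3.0: B4/C5 m2 -> C5/G5 P5 similar
  R3 @ bar3.0: C5 above B4
  R3 @ bar3.1: C5 above B4
  R3 @ bar3.2: C5 above B4
  R3 @ bar3.3: C5 above B4
  R1 @ bar4.0: C5/G5 P5 -> F4/C5 P5 similar
  R4 @ bar4.0: D4/C5 m7 untreated
  R4 @ bar4.0: D4/C5 m7 untreated
  R4 @ bar5.0: C4/D5 M2 untreated
  R1 @ bar6.0: C4/C5 P8 -> G3/G4 P8 similar
  R2 @ bar6.0: A4/D5 P4 -> E4/B4 P5 similar
  R8 @ bar6.0: penult P8 not 3rd/6th
  R1 @ bar7.0: E4/B4 P5 -> A4/E5 P5 similar
  R2 @ bar7.0: G3/E4 M6 -> A3/A4 P8 similar
  R2 @ bar7.0: G3/B4 M3 -> A3/E5 P5 similar
  R6 @ bar7.3: closes on m3

No (24 violations)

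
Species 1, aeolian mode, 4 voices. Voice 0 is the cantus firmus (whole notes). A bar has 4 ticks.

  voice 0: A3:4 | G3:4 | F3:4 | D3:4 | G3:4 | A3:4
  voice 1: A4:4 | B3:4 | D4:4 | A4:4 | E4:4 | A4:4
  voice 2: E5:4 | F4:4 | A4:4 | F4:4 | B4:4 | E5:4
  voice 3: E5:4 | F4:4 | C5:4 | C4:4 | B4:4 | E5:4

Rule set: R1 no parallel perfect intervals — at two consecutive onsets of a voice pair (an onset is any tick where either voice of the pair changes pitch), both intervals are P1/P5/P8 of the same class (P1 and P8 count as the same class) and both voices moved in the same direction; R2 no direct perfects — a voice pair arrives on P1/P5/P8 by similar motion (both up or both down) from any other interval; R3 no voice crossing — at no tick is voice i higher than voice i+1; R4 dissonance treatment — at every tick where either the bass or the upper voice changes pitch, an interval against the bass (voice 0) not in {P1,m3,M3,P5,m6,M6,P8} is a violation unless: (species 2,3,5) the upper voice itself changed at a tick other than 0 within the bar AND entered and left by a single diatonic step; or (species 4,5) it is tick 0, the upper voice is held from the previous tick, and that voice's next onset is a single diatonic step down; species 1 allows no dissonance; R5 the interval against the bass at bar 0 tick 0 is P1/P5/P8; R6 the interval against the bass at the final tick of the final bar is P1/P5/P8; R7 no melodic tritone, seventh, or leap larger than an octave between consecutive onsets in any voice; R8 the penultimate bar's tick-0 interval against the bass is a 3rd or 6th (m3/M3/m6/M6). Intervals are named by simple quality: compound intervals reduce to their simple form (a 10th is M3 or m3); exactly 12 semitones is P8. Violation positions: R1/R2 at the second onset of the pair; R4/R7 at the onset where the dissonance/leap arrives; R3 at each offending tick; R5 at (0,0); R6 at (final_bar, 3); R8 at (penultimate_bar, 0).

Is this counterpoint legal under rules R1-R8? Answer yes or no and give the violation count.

No (25 violations)

bar 0: v0=A3 v1=A4 v2=E5 v3=E5 (P5)
bar 1: v0=G3 v1=B3 v2=F4 v3=F4 (m7)
bar 2: v0=F3 v1=D4 v2=A4 v3=C5 (P5)
bar 3: v0=D3 v1=A4 v2=F4 v3=C4 (m7)
bar 4: v0=G3 v1=E4 v2=B4 v3=B4 (M3)
bar 5: v0=A3 v1=A4 v2=E5 v3=E5 (P5)
  R1 @ bar1.0: E5/E5 P1 -> F4/F4 P1 similar
  R4 @ bar1.0: G3/F4 m7 untreated
  R4 @ bar1.0: G3/F4 m7 untreated
  R7 @ bar1.0: A4->B3 leap 10st
  R7 @ bar1.0: E5->F4 leap 11st
  R7 @ bar1.0: E5->F4 leap 11st
  R2 @ bar2.0: B3/F4 TT -> D4/A4 P5 similar
  R3 @ bar3.0: A4 above F4
  R3 @ bar3.0: F4 above C4
  R4 @ bar3.0: D3/C4 m7 untreated
  R3 @ bar3.1: A4 above F4
  R3 @ bar3.1: F4 above C4
  R3 @ bar3.2: A4 above F4
  R3 @ bar3.2: F4 above C4
  R3 @ bar3.3: A4 above F4
  R3 @ bar3.3: F4 above C4
  R2 @ bar4.0: F4/C4 P4 -> B4/B4 P1 similar
  R7 @ bar4.0: F4->B4 leap 6st
  R7 @ bar4.0: C4->B4 leap 11st
  R1 @ bar5.0: E4/B4 P5 -> A4/E5 P5 similar
  R1 @ bar5.0: E4/B4 P5 -> A4/E5 P5 similar
  R1 @ bar5.0: B4/B4 P1 -> E5/E5 P1 similar
  R2 @ bar5.0: G3/E4 M6 -> A3/A4 P8 similar
  R2 @ bar5.0: G3/B4 M3 -> A3/E5 P5 similar
  R2 @ bar5.0: G3/B4 M3 -> A3/E5 P5 similar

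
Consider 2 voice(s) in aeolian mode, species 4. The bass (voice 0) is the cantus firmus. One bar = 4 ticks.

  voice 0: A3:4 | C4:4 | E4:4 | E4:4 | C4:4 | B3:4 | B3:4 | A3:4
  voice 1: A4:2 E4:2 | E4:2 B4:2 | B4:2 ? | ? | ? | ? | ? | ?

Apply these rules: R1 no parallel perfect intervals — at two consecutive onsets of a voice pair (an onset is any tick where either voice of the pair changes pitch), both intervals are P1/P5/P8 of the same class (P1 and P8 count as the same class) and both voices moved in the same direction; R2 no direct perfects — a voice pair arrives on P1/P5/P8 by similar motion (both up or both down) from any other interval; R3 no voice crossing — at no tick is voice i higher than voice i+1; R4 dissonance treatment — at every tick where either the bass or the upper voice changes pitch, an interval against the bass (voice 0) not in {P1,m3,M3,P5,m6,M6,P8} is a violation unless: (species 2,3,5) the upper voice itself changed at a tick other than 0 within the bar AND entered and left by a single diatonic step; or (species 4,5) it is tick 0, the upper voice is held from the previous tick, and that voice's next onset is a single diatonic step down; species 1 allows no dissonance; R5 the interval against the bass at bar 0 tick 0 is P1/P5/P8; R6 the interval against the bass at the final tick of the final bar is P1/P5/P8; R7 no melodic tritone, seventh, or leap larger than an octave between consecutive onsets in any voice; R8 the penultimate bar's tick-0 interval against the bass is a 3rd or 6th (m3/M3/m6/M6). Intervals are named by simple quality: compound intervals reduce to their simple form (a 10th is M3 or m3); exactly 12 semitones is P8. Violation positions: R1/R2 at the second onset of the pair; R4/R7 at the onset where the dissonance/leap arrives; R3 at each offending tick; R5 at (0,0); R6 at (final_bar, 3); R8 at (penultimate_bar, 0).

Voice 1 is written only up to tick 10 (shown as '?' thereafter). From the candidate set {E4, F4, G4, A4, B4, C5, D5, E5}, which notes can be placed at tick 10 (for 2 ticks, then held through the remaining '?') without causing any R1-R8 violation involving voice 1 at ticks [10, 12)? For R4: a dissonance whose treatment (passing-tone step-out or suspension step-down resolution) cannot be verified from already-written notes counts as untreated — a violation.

{B4, C5, E4, E5, G4}

E4: legal
F4: violates R4,R7
G4: legal
A4: violates R4
B4: legal
C5: legal
D5: violates R4
E5: legal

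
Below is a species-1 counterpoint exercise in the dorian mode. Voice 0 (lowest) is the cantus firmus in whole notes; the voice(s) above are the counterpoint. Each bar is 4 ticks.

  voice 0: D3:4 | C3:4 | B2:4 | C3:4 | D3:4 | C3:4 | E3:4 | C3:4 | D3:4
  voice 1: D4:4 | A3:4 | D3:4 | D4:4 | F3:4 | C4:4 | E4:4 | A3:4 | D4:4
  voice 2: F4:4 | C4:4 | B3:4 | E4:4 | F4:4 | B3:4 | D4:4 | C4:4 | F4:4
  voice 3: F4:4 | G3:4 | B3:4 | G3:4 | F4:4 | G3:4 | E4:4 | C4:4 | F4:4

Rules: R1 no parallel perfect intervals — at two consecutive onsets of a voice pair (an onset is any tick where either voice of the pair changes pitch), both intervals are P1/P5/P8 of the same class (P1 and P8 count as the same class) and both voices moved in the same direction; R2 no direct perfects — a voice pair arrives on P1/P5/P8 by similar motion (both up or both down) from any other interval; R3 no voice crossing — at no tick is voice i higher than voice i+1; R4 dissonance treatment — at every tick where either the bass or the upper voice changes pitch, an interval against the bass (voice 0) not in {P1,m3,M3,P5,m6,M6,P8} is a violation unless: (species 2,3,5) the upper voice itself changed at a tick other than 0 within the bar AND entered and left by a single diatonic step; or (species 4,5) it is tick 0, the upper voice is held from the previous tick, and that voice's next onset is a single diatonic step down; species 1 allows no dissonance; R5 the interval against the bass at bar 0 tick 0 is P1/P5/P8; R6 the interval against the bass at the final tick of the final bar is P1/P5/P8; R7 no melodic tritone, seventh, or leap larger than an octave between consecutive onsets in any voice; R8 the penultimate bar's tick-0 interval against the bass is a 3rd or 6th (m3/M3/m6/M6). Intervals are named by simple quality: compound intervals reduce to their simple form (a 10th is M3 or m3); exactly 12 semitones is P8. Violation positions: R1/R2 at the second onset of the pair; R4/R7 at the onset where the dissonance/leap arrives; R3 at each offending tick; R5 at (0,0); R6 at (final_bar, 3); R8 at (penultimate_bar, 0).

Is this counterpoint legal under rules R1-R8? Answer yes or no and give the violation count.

No (46 violations)

bar 0: v0=D3 v1=D4 v2=F4 v3=F4 (m3)
bar 1: v0=C3 v1=A3 v2=C4 v3=G3 (P5)
bar 2: v0=B2 v1=D3 v2=B3 v3=B3 (P8)
bar 3: v0=C3 v1=D4 v2=E4 v3=G3 (P5)
bar 4: v0=D3 v1=F3 v2=F4 v3=F4 (m3)
bar 5: v0=C3 v1=C4 v2=B3 v3=G3 (P5)
bar 6: v0=E3 v1=E4 v2=D4 v3=E4 (P8)
bar 7: v0=C3 v1=A3 v2=C4 v3=C4 (P8)
bar 8: v0=D3 v1=D4 v2=F4 v3=F4 (m3)
  R5 @ bar0.0: opens on m3
  R5 @ bar0.0: opens on m3
  R2 @ bar1.0: D3/F4 m3 -> C3/C4 P8 similar
  R2 @ bar1.0: D3/F4 m3 -> C3/G3 P5 similar
  R3 @ bar1.0: C4 above G3
  R7 @ bar1.0: F4->G3 leap 10st
  R3 @ bar1.1: C4 above G3
  R3 @ bar1.2: C4 above G3
  R3 @ bar1.3: C4 above G3
  R1 @ bar2.0: C3/C4 P8 -> B2/B3 P8 similar
  R3 @ bar3.0: E4 above G3
  R4 @ bar3.0: C3/D4 M2 untreated
  R3 @ bar3.1: E4 above G3
  R3 @ bar3.2: E4 above G3
  R3 @ bar3.3: E4 above G3
  R2 @ bar4.0: E4/G3 M6 -> F4/F4 P1 similar
  R7 @ bar4.0: G3->F4 leap 10st
  R2 @ bar5.0: D3/F4 m3 -> C3/G3 P5 similar
  R3 @ bar5.0: C4 above B3
  R3 @ bar5.0: B3 above G3
  R4 @ bar5.0: C3/B3 M7 untreated
  R7 @ bar5.0: F4->B3 leap 6st
  R7 @ bar5.0: F4->G3 leap 10st
  R3 @ bar5.1: C4 above B3
  R3 @ bar5.1: B3 above G3
  R3 @ bar5.2: C4 above B3
  R3 @ bar5.2: B3 above G3
  R3 @ bar5.3: C4 above B3
  R3 @ bar5.3: B3 above G3
  R1 @ bar6.0: C3/C4 P8 -> E3/E4 P8 similar
  R2 @ bar6.0: C3/G3 P5 -> E3/E4 P8 similar
  R2 @ bar6.0: C4/G3 P4 -> E4/E4 P1 similar
  R3 @ bar6.0: E4 above D4
  R4 @ bar6.0: E3/D4 m7 untreated
  R3 @ bar6.1: E4 above D4
  R3 @ bar6.2: E4 above D4
  R3 @ bar6.3: E4 above D4
  R1 @ bar7.0: E3/E4 P8 -> C3/C4 P8 similar
  R2 @ bar7.0: E3/D4 m7 -> C3/C4 P8 similar
  R2 @ bar7.0: D4/E4 M2 -> C4/C4 P1 similar
  R8 @ bar7.0: penult P8 not 3rd/6th
  R8 @ bar7.0: penult P8 not 3rd/6th
  R1 @ bar8.0: C4/C4 P1 -> F4/F4 P1 similar
  R2 @ bar8.0: C3/A3 M6 -> D3/D4 P8 similar
  R6 @ bar8.3: closes on m3
  R6 @ bar8.3: closes on m3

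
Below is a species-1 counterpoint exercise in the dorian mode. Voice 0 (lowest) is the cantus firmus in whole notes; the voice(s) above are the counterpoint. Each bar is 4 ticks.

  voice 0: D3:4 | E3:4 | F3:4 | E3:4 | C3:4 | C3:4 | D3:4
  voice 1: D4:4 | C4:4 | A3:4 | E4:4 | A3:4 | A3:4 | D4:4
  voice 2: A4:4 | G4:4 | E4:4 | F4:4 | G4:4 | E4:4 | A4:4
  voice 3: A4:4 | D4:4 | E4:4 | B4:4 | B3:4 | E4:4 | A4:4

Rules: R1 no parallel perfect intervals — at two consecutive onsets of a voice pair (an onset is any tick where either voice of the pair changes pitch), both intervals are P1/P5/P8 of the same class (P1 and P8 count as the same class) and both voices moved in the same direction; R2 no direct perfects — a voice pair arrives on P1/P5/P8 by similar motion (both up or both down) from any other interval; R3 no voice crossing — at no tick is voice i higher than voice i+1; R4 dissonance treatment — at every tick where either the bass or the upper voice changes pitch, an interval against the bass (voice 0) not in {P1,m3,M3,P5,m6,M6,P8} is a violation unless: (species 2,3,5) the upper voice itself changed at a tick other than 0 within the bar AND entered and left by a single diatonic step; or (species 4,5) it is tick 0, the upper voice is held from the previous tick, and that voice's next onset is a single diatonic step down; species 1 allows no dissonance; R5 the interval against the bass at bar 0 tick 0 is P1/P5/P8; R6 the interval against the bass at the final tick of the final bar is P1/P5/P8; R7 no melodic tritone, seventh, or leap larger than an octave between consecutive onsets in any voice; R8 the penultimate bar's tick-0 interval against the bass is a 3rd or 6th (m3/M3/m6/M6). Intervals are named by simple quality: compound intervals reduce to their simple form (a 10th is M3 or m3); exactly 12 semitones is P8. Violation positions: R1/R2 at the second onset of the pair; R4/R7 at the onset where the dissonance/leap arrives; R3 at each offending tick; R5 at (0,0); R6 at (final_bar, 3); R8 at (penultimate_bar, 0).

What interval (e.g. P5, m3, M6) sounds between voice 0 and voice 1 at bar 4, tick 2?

M6

voice 0=C3 voice 1=A3 -> M6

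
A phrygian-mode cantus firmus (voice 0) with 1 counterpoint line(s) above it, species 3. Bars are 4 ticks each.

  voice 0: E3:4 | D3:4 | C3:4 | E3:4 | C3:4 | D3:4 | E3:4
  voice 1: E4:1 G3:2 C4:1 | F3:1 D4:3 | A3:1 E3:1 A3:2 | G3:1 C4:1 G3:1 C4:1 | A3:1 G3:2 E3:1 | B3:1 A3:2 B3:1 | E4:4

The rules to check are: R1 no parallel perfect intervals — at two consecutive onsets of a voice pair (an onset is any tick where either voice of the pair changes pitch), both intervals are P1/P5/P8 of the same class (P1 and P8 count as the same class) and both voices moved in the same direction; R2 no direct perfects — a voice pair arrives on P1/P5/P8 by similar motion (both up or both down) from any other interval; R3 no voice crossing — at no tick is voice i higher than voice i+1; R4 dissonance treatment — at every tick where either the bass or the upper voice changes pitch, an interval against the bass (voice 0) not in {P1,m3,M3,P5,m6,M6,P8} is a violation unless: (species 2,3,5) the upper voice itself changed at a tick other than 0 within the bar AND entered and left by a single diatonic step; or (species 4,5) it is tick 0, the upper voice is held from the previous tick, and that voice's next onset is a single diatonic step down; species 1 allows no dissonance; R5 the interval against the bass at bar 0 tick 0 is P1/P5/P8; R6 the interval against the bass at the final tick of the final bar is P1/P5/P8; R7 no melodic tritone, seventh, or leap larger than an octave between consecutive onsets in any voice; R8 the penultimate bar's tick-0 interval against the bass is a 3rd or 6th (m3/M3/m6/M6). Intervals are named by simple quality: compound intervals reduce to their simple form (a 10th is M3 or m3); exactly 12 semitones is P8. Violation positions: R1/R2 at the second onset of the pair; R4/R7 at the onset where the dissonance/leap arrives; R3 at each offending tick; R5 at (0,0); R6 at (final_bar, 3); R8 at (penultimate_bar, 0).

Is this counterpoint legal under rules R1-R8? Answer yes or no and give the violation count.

bar 0: v0=E3 v1=E4 (P8)
bar 1: v0=D3 v1=F3 (m3)
bar 2: v0=C3 v1=A3 (M6)
bar 3: v0=E3 v1=G3 (m3)
bar 4: v0=C3 v1=A3 (M6)
bar 5: v0=D3 v1=B3 (M6)
bar 6: v0=E3 v1=E4 (P8)
  R2 @ bar6.0: D3/B3 M6 -> E3/E4 P8 similar

No (1 violations)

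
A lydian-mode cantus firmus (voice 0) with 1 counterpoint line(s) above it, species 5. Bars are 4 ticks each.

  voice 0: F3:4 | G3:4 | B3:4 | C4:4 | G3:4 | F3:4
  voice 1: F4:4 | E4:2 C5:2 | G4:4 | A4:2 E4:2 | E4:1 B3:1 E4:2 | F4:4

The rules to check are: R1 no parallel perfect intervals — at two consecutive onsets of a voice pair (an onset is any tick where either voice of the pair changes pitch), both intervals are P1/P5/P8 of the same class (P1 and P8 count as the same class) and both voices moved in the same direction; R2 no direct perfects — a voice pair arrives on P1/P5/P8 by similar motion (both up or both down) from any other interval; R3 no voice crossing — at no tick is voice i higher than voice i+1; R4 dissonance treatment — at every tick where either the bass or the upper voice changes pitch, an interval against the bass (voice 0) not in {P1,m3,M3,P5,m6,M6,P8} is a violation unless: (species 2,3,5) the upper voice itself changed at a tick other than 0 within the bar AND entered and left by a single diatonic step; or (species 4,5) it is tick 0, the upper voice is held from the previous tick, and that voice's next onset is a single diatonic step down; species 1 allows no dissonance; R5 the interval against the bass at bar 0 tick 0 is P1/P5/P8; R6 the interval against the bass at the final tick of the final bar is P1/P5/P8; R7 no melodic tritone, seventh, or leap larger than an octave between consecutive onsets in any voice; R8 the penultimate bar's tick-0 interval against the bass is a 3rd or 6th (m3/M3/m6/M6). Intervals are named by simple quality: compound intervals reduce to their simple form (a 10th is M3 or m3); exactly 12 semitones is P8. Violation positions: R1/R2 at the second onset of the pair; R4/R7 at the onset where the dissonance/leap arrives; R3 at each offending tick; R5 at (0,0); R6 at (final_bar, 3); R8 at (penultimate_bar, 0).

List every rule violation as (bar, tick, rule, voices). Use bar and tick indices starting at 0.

bar 0: v0=F3 v1=F4 downbeat P8
bar 1: v0=G3 v1=E4 downbeat M6
bar 2: v0=B3 v1=G4 downbeat m6
bar 3: v0=C4 v1=A4 downbeat M6
bar 4: v0=G3 v1=E4 downbeat M6
bar 5: v0=F3 v1=F4 downbeat P8
  -> R4 @ bar 1 tick 2 v(0, 1): G3/C5 P4 untreated

(1, 2, R4, (0, 1))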